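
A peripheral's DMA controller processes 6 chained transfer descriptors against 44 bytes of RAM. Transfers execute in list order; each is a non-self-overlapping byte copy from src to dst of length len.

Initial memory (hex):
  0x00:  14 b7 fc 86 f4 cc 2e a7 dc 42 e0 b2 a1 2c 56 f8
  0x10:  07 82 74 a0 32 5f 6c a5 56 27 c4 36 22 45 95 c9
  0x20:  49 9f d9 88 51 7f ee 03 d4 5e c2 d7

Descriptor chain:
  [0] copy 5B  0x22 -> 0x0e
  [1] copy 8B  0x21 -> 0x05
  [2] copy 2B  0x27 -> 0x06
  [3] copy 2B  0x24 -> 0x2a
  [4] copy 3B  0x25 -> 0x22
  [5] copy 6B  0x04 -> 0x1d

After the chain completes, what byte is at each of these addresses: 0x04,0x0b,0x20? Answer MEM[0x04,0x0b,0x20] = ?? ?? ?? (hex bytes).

MEM[0x04,0x0b,0x20] = f4 03 d4

[0] 0x22->0x0e len=5 : d9 88 51 7f ee
[1] 0x21->0x05 len=8 : 9f d9 88 51 7f ee 03 d4
[2] 0x27->0x06 len=2 : 03 d4
[3] 0x24->0x2a len=2 : 51 7f
[4] 0x25->0x22 len=3 : 7f ee 03
[5] 0x04->0x1d len=6 : f4 9f 03 d4 51 7f
query mem[0x04]=0xf4, mem[0x0b]=0x03, mem[0x20]=0xd4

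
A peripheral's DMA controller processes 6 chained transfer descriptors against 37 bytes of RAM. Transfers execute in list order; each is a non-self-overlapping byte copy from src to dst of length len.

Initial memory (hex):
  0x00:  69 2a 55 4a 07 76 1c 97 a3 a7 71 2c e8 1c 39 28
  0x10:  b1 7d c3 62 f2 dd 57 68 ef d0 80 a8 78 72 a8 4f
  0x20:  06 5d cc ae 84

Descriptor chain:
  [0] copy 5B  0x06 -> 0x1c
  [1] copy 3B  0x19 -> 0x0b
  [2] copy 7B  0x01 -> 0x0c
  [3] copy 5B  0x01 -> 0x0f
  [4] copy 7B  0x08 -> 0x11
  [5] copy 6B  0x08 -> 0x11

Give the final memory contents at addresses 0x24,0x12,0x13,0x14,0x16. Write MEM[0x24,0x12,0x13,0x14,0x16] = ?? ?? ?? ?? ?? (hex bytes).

MEM[0x24,0x12,0x13,0x14,0x16] = 84 a7 71 d0 55

D0: mem[0x1c..0x20] <- [1c 97 a3 a7 71]
D1: mem[0x0b..0x0d] <- [d0 80 a8]
D2: mem[0x0c..0x12] <- [2a 55 4a 07 76 1c 97]
D3: mem[0x0f..0x13] <- [2a 55 4a 07 76]
D4: mem[0x11..0x17] <- [a3 a7 71 d0 2a 55 4a]
D5: mem[0x11..0x16] <- [a3 a7 71 d0 2a 55]
query mem[0x24]=0x84, mem[0x12]=0xa7, mem[0x13]=0x71, mem[0x14]=0xd0, mem[0x16]=0x55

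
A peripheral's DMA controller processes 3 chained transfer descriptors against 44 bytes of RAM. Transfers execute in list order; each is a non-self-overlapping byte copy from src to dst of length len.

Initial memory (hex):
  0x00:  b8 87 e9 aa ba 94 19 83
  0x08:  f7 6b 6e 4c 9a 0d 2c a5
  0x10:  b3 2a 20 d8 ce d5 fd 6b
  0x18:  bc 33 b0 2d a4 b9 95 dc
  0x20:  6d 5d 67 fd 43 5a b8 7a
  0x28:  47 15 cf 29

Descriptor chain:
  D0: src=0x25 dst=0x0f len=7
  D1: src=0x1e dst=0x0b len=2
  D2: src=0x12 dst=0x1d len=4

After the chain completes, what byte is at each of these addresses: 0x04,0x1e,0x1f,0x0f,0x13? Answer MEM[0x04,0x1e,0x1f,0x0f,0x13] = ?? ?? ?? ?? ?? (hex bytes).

MEM[0x04,0x1e,0x1f,0x0f,0x13] = ba 15 cf 5a 15

#0 dst[0x0f+7] := {0x5a,0xb8,0x7a,0x47,0x15,0xcf,0x29}
#1 dst[0x0b+2] := {0x95,0xdc}
#2 dst[0x1d+4] := {0x47,0x15,0xcf,0x29}
query mem[0x04]=0xba, mem[0x1e]=0x15, mem[0x1f]=0xcf, mem[0x0f]=0x5a, mem[0x13]=0x15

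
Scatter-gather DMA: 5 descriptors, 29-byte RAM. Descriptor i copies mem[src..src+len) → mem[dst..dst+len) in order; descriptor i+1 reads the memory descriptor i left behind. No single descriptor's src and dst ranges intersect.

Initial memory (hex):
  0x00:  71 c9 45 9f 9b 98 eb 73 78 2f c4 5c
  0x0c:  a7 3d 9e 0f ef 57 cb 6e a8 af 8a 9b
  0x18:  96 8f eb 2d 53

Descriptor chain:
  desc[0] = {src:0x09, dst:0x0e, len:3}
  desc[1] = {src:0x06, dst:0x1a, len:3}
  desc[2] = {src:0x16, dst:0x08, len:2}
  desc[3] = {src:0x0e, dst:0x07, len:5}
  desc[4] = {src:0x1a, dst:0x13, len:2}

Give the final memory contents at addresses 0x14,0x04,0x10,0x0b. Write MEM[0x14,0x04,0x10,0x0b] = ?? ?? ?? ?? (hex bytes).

#0 dst[0x0e+3] := {0x2f,0xc4,0x5c}
#1 dst[0x1a+3] := {0xeb,0x73,0x78}
#2 dst[0x08+2] := {0x8a,0x9b}
#3 dst[0x07+5] := {0x2f,0xc4,0x5c,0x57,0xcb}
#4 dst[0x13+2] := {0xeb,0x73}
query mem[0x14]=0x73, mem[0x04]=0x9b, mem[0x10]=0x5c, mem[0x0b]=0xcb

MEM[0x14,0x04,0x10,0x0b] = 73 9b 5c cb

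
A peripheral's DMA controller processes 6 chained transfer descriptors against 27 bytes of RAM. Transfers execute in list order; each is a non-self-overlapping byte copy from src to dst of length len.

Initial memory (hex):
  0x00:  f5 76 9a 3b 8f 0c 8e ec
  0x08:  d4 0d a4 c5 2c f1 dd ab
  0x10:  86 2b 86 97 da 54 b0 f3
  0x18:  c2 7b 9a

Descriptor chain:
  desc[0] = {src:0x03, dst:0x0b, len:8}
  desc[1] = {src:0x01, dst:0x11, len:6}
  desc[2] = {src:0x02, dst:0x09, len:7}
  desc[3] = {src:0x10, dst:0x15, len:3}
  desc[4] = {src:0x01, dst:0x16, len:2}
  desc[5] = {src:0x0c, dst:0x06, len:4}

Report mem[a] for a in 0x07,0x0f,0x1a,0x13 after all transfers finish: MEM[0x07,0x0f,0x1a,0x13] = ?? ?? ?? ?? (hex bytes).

[0] 0x03->0x0b len=8 : 3b 8f 0c 8e ec d4 0d a4
[1] 0x01->0x11 len=6 : 76 9a 3b 8f 0c 8e
[2] 0x02->0x09 len=7 : 9a 3b 8f 0c 8e ec d4
[3] 0x10->0x15 len=3 : d4 76 9a
[4] 0x01->0x16 len=2 : 76 9a
[5] 0x0c->0x06 len=4 : 0c 8e ec d4
query mem[0x07]=0x8e, mem[0x0f]=0xd4, mem[0x1a]=0x9a, mem[0x13]=0x3b

MEM[0x07,0x0f,0x1a,0x13] = 8e d4 9a 3b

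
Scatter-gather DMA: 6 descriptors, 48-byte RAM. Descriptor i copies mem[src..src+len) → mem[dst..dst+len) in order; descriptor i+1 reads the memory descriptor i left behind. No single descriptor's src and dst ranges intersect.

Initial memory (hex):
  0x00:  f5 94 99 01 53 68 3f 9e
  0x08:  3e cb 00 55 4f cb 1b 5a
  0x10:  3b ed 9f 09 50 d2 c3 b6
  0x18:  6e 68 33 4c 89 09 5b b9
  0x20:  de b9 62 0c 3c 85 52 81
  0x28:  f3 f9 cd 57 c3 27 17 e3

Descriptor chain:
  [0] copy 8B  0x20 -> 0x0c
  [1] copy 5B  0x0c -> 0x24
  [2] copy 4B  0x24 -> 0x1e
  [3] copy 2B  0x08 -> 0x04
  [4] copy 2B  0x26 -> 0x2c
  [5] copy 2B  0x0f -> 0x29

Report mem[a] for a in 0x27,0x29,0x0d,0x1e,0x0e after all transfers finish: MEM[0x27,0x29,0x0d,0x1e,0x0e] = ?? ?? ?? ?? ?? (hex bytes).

D0: mem[0x0c..0x13] <- [de b9 62 0c 3c 85 52 81]
D1: mem[0x24..0x28] <- [de b9 62 0c 3c]
D2: mem[0x1e..0x21] <- [de b9 62 0c]
D3: mem[0x04..0x05] <- [3e cb]
D4: mem[0x2c..0x2d] <- [62 0c]
D5: mem[0x29..0x2a] <- [0c 3c]
query mem[0x27]=0x0c, mem[0x29]=0x0c, mem[0x0d]=0xb9, mem[0x1e]=0xde, mem[0x0e]=0x62

MEM[0x27,0x29,0x0d,0x1e,0x0e] = 0c 0c b9 de 62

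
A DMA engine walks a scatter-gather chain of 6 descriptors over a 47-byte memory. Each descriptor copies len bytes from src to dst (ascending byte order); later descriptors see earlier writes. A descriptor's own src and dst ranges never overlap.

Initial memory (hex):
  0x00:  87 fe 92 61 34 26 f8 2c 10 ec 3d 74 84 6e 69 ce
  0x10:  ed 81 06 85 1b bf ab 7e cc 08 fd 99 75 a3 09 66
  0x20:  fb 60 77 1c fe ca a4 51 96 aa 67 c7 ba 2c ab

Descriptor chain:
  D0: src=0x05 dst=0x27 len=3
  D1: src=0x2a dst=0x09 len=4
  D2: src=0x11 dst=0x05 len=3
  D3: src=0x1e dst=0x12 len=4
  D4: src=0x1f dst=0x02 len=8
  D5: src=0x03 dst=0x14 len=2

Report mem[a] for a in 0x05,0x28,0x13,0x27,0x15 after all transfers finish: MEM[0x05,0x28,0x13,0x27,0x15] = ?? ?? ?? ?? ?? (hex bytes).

MEM[0x05,0x28,0x13,0x27,0x15] = 77 f8 66 26 60

#0 dst[0x27+3] := {0x26,0xf8,0x2c}
#1 dst[0x09+4] := {0x67,0xc7,0xba,0x2c}
#2 dst[0x05+3] := {0x81,0x06,0x85}
#3 dst[0x12+4] := {0x09,0x66,0xfb,0x60}
#4 dst[0x02+8] := {0x66,0xfb,0x60,0x77,0x1c,0xfe,0xca,0xa4}
#5 dst[0x14+2] := {0xfb,0x60}
query mem[0x05]=0x77, mem[0x28]=0xf8, mem[0x13]=0x66, mem[0x27]=0x26, mem[0x15]=0x60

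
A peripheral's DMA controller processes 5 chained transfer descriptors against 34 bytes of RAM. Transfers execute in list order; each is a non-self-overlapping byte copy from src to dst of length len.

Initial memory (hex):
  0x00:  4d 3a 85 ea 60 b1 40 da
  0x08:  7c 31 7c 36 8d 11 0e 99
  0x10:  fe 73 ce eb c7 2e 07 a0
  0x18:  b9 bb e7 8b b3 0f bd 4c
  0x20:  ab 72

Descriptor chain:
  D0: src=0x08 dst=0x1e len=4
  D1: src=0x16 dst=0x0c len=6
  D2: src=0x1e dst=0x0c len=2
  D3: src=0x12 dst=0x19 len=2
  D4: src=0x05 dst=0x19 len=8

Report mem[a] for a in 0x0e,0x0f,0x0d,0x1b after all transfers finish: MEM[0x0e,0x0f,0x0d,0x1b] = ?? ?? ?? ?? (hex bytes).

MEM[0x0e,0x0f,0x0d,0x1b] = b9 bb 31 da

#0 dst[0x1e+4] := {0x7c,0x31,0x7c,0x36}
#1 dst[0x0c+6] := {0x07,0xa0,0xb9,0xbb,0xe7,0x8b}
#2 dst[0x0c+2] := {0x7c,0x31}
#3 dst[0x19+2] := {0xce,0xeb}
#4 dst[0x19+8] := {0xb1,0x40,0xda,0x7c,0x31,0x7c,0x36,0x7c}
query mem[0x0e]=0xb9, mem[0x0f]=0xbb, mem[0x0d]=0x31, mem[0x1b]=0xda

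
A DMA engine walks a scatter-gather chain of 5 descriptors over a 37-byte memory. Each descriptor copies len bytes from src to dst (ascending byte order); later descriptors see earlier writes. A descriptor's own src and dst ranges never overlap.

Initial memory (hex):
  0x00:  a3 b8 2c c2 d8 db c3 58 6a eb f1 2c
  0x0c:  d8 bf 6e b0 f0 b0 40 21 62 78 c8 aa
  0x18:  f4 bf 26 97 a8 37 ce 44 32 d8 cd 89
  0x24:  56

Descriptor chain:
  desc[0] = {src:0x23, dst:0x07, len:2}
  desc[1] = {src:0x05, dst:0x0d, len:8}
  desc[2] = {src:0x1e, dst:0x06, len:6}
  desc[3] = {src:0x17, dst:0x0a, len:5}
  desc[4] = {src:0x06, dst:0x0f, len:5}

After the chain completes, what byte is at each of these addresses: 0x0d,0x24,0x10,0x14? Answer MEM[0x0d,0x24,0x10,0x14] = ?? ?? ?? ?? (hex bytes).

MEM[0x0d,0x24,0x10,0x14] = 26 56 44 d8

  after D0: wrote 2B at 0x07 = 8956
  after D1: wrote 8B at 0x0d = dbc38956ebf12cd8
  after D2: wrote 6B at 0x06 = ce4432d8cd89
  after D3: wrote 5B at 0x0a = aaf4bf2697
  after D4: wrote 5B at 0x0f = ce4432d8aa
query mem[0x0d]=0x26, mem[0x24]=0x56, mem[0x10]=0x44, mem[0x14]=0xd8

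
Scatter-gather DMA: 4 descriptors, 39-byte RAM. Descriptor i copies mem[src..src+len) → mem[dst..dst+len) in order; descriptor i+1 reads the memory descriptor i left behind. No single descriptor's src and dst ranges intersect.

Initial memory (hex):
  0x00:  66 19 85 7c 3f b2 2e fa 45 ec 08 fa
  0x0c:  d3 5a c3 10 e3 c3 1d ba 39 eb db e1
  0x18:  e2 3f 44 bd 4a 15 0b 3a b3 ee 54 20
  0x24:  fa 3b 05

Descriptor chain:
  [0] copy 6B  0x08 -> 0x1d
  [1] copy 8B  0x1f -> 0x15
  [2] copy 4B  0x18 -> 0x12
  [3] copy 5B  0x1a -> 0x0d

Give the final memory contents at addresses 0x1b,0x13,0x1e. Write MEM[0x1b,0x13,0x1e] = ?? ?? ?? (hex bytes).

MEM[0x1b,0x13,0x1e] = 3b 20 ec

  after D0: wrote 6B at 0x1d = 45ec08fad35a
  after D1: wrote 8B at 0x15 = 08fad35a20fa3b05
  after D2: wrote 4B at 0x12 = 5a20fa3b
  after D3: wrote 5B at 0x0d = fa3b0545ec
query mem[0x1b]=0x3b, mem[0x13]=0x20, mem[0x1e]=0xec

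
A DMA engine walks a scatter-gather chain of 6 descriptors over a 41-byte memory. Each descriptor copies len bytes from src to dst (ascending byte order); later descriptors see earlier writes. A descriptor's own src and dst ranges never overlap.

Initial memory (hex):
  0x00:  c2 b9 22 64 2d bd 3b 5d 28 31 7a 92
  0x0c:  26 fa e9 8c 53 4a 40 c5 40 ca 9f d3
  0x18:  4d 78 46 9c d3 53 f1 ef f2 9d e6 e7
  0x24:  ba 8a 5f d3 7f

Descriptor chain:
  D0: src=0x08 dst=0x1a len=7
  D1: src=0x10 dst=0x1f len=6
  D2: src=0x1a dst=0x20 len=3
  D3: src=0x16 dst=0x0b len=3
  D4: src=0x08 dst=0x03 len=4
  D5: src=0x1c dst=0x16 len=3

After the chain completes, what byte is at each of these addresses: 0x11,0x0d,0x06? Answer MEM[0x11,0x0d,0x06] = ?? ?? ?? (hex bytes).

[0] 0x08->0x1a len=7 : 28 31 7a 92 26 fa e9
[1] 0x10->0x1f len=6 : 53 4a 40 c5 40 ca
[2] 0x1a->0x20 len=3 : 28 31 7a
[3] 0x16->0x0b len=3 : 9f d3 4d
[4] 0x08->0x03 len=4 : 28 31 7a 9f
[5] 0x1c->0x16 len=3 : 7a 92 26
query mem[0x11]=0x4a, mem[0x0d]=0x4d, mem[0x06]=0x9f

MEM[0x11,0x0d,0x06] = 4a 4d 9f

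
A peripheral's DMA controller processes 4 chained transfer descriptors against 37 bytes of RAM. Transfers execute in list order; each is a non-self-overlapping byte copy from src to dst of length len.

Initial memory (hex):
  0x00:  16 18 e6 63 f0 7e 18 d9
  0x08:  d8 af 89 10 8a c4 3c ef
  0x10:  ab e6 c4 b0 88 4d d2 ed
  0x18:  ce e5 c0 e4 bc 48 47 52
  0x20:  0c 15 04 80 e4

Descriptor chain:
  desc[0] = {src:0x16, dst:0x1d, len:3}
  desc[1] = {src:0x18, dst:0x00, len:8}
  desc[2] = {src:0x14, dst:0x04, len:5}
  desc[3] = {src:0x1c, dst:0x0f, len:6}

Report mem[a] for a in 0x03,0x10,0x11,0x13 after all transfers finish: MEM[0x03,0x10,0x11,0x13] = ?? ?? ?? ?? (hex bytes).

[0] 0x16->0x1d len=3 : d2 ed ce
[1] 0x18->0x00 len=8 : ce e5 c0 e4 bc d2 ed ce
[2] 0x14->0x04 len=5 : 88 4d d2 ed ce
[3] 0x1c->0x0f len=6 : bc d2 ed ce 0c 15
query mem[0x03]=0xe4, mem[0x10]=0xd2, mem[0x11]=0xed, mem[0x13]=0x0c

MEM[0x03,0x10,0x11,0x13] = e4 d2 ed 0c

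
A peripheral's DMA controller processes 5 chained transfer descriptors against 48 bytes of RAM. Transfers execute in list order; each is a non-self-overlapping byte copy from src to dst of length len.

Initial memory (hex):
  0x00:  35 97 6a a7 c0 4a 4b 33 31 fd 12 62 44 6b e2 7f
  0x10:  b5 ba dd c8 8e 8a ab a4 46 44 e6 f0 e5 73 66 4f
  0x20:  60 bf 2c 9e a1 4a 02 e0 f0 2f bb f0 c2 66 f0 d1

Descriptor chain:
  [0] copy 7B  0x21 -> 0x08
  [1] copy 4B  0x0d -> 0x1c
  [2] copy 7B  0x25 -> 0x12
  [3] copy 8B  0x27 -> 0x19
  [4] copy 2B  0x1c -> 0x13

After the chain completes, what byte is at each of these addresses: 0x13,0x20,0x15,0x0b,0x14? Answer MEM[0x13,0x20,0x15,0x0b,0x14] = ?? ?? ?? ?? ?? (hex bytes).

[0] 0x21->0x08 len=7 : bf 2c 9e a1 4a 02 e0
[1] 0x0d->0x1c len=4 : 02 e0 7f b5
[2] 0x25->0x12 len=7 : 4a 02 e0 f0 2f bb f0
[3] 0x27->0x19 len=8 : e0 f0 2f bb f0 c2 66 f0
[4] 0x1c->0x13 len=2 : bb f0
query mem[0x13]=0xbb, mem[0x20]=0xf0, mem[0x15]=0xf0, mem[0x0b]=0xa1, mem[0x14]=0xf0

MEM[0x13,0x20,0x15,0x0b,0x14] = bb f0 f0 a1 f0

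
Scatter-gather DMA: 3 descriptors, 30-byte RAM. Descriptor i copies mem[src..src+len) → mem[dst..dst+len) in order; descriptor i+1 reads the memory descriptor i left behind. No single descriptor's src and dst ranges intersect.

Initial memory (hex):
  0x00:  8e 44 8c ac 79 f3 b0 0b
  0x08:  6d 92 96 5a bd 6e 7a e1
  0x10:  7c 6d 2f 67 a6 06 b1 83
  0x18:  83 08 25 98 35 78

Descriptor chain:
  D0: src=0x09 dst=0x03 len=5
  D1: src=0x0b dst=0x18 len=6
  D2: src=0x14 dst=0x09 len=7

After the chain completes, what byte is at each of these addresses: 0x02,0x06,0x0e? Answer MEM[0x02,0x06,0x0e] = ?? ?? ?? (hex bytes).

MEM[0x02,0x06,0x0e] = 8c bd bd

D0: mem[0x03..0x07] <- [92 96 5a bd 6e]
D1: mem[0x18..0x1d] <- [5a bd 6e 7a e1 7c]
D2: mem[0x09..0x0f] <- [a6 06 b1 83 5a bd 6e]
query mem[0x02]=0x8c, mem[0x06]=0xbd, mem[0x0e]=0xbd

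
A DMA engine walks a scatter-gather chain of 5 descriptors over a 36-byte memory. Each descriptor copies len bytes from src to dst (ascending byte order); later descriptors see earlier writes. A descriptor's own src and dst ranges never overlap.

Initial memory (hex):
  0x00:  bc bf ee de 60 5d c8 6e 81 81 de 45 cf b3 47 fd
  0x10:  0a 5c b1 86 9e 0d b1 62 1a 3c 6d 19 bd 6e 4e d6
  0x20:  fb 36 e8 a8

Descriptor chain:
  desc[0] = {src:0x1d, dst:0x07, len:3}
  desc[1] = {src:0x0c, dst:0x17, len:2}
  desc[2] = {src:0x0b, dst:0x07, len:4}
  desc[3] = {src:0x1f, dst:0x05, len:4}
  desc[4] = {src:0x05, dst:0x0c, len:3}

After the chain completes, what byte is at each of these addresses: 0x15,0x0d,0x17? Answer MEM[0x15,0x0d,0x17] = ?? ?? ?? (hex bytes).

MEM[0x15,0x0d,0x17] = 0d fb cf

D0: mem[0x07..0x09] <- [6e 4e d6]
D1: mem[0x17..0x18] <- [cf b3]
D2: mem[0x07..0x0a] <- [45 cf b3 47]
D3: mem[0x05..0x08] <- [d6 fb 36 e8]
D4: mem[0x0c..0x0e] <- [d6 fb 36]
query mem[0x15]=0x0d, mem[0x0d]=0xfb, mem[0x17]=0xcf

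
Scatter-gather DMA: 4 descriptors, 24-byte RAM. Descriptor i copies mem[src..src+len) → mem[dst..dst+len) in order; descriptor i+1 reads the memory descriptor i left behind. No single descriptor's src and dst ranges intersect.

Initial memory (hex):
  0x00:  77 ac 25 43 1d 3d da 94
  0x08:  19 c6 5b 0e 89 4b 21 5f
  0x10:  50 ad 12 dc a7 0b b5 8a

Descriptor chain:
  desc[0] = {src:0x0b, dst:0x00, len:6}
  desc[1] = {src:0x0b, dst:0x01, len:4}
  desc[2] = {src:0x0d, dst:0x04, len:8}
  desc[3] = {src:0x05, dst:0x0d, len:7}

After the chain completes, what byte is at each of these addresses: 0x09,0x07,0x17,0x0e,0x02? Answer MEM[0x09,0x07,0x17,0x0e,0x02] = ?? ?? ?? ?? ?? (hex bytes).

D0: mem[0x00..0x05] <- [0e 89 4b 21 5f 50]
D1: mem[0x01..0x04] <- [0e 89 4b 21]
D2: mem[0x04..0x0b] <- [4b 21 5f 50 ad 12 dc a7]
D3: mem[0x0d..0x13] <- [21 5f 50 ad 12 dc a7]
query mem[0x09]=0x12, mem[0x07]=0x50, mem[0x17]=0x8a, mem[0x0e]=0x5f, mem[0x02]=0x89

MEM[0x09,0x07,0x17,0x0e,0x02] = 12 50 8a 5f 89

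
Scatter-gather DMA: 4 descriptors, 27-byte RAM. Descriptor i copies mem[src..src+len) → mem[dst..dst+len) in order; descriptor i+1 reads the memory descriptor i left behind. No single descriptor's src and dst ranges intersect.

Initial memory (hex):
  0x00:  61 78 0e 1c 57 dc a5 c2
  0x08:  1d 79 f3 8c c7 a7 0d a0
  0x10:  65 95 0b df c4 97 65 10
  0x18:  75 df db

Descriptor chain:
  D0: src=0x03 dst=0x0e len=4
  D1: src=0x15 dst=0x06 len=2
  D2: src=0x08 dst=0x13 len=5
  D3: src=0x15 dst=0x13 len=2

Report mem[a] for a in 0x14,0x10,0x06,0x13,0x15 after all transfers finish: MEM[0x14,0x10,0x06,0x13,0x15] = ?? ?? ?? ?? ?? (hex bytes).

MEM[0x14,0x10,0x06,0x13,0x15] = 8c dc 97 f3 f3

#0 dst[0x0e+4] := {0x1c,0x57,0xdc,0xa5}
#1 dst[0x06+2] := {0x97,0x65}
#2 dst[0x13+5] := {0x1d,0x79,0xf3,0x8c,0xc7}
#3 dst[0x13+2] := {0xf3,0x8c}
query mem[0x14]=0x8c, mem[0x10]=0xdc, mem[0x06]=0x97, mem[0x13]=0xf3, mem[0x15]=0xf3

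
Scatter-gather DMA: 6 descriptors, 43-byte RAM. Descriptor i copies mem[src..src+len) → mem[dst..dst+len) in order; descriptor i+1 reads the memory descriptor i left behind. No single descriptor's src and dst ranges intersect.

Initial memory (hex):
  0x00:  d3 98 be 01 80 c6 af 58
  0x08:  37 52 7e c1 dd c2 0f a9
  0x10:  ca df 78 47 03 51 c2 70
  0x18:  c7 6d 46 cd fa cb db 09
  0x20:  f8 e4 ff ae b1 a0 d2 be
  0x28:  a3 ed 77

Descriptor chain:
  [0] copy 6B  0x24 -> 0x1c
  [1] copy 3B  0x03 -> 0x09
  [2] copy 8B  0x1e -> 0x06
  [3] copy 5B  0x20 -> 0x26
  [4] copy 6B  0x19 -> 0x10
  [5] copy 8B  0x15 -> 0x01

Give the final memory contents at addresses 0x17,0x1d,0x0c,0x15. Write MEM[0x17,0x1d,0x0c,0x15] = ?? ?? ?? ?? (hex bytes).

MEM[0x17,0x1d,0x0c,0x15] = 70 a0 b1 d2

#0 dst[0x1c+6] := {0xb1,0xa0,0xd2,0xbe,0xa3,0xed}
#1 dst[0x09+3] := {0x01,0x80,0xc6}
#2 dst[0x06+8] := {0xd2,0xbe,0xa3,0xed,0xff,0xae,0xb1,0xa0}
#3 dst[0x26+5] := {0xa3,0xed,0xff,0xae,0xb1}
#4 dst[0x10+6] := {0x6d,0x46,0xcd,0xb1,0xa0,0xd2}
#5 dst[0x01+8] := {0xd2,0xc2,0x70,0xc7,0x6d,0x46,0xcd,0xb1}
query mem[0x17]=0x70, mem[0x1d]=0xa0, mem[0x0c]=0xb1, mem[0x15]=0xd2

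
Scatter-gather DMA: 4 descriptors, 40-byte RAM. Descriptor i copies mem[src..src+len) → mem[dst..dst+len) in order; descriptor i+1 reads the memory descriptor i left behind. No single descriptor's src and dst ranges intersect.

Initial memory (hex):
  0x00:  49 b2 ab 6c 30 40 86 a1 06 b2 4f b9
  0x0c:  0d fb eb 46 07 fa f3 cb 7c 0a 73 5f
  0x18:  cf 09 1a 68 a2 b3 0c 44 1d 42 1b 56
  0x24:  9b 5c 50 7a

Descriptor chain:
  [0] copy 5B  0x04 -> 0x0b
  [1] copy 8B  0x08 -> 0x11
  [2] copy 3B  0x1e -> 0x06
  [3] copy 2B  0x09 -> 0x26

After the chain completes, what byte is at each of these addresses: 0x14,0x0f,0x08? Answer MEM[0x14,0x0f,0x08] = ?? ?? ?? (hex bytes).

#0 dst[0x0b+5] := {0x30,0x40,0x86,0xa1,0x06}
#1 dst[0x11+8] := {0x06,0xb2,0x4f,0x30,0x40,0x86,0xa1,0x06}
#2 dst[0x06+3] := {0x0c,0x44,0x1d}
#3 dst[0x26+2] := {0xb2,0x4f}
query mem[0x14]=0x30, mem[0x0f]=0x06, mem[0x08]=0x1d

MEM[0x14,0x0f,0x08] = 30 06 1d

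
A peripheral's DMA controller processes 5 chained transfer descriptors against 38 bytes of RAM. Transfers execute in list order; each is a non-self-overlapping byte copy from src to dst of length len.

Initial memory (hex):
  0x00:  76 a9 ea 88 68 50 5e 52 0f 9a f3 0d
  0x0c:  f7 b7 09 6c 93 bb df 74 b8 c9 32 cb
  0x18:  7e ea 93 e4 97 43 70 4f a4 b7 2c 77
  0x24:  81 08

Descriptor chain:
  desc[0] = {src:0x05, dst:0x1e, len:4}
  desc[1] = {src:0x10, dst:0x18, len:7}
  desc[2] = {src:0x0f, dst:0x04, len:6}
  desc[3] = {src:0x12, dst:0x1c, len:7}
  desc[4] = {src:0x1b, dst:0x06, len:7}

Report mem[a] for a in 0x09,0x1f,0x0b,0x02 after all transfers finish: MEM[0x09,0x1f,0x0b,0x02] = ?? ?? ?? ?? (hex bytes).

D0: mem[0x1e..0x21] <- [50 5e 52 0f]
D1: mem[0x18..0x1e] <- [93 bb df 74 b8 c9 32]
D2: mem[0x04..0x09] <- [6c 93 bb df 74 b8]
D3: mem[0x1c..0x22] <- [df 74 b8 c9 32 cb 93]
D4: mem[0x06..0x0c] <- [74 df 74 b8 c9 32 cb]
query mem[0x09]=0xb8, mem[0x1f]=0xc9, mem[0x0b]=0x32, mem[0x02]=0xea

MEM[0x09,0x1f,0x0b,0x02] = b8 c9 32 ea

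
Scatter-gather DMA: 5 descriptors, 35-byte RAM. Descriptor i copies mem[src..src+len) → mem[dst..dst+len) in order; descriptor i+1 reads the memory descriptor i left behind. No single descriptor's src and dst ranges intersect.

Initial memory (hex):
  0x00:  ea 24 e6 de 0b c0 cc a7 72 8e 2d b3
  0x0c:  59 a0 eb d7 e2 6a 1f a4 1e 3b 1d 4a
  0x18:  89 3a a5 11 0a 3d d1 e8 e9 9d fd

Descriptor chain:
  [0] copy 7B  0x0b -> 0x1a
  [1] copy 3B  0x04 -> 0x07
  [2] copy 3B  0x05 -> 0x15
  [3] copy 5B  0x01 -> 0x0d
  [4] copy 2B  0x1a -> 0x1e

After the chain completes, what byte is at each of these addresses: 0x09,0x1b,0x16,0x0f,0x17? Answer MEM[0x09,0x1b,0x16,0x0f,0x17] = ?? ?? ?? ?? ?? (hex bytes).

  after D0: wrote 7B at 0x1a = b359a0ebd7e26a
  after D1: wrote 3B at 0x07 = 0bc0cc
  after D2: wrote 3B at 0x15 = c0cc0b
  after D3: wrote 5B at 0x0d = 24e6de0bc0
  after D4: wrote 2B at 0x1e = b359
query mem[0x09]=0xcc, mem[0x1b]=0x59, mem[0x16]=0xcc, mem[0x0f]=0xde, mem[0x17]=0x0b

MEM[0x09,0x1b,0x16,0x0f,0x17] = cc 59 cc de 0b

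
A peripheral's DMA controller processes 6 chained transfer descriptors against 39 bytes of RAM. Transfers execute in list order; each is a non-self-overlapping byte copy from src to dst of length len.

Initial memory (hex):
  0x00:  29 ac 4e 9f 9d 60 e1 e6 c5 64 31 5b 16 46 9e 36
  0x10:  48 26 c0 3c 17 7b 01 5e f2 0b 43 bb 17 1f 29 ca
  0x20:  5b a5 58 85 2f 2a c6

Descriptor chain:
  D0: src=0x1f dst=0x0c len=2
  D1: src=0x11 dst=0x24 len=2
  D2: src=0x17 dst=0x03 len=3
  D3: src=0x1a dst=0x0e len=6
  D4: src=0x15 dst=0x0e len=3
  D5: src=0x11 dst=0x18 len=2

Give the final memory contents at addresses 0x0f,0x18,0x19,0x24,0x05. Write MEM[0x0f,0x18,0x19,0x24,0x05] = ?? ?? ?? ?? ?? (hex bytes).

  after D0: wrote 2B at 0x0c = ca5b
  after D1: wrote 2B at 0x24 = 26c0
  after D2: wrote 3B at 0x03 = 5ef20b
  after D3: wrote 6B at 0x0e = 43bb171f29ca
  after D4: wrote 3B at 0x0e = 7b015e
  after D5: wrote 2B at 0x18 = 1f29
query mem[0x0f]=0x01, mem[0x18]=0x1f, mem[0x19]=0x29, mem[0x24]=0x26, mem[0x05]=0x0b

MEM[0x0f,0x18,0x19,0x24,0x05] = 01 1f 29 26 0b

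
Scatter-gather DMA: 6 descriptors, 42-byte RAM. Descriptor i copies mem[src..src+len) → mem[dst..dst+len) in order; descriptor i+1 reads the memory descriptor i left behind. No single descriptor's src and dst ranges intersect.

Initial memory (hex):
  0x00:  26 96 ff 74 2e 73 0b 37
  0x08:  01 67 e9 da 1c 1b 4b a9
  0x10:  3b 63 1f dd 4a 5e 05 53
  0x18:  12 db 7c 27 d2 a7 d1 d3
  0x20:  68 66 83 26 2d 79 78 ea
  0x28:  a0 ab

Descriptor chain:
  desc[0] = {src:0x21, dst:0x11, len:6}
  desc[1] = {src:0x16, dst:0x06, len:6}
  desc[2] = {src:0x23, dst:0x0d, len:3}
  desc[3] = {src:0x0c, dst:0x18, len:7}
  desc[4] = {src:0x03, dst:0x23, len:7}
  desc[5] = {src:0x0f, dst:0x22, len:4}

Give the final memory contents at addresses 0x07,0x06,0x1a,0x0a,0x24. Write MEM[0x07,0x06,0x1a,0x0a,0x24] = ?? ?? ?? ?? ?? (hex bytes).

MEM[0x07,0x06,0x1a,0x0a,0x24] = 53 78 2d 7c 66

[0] 0x21->0x11 len=6 : 66 83 26 2d 79 78
[1] 0x16->0x06 len=6 : 78 53 12 db 7c 27
[2] 0x23->0x0d len=3 : 26 2d 79
[3] 0x0c->0x18 len=7 : 1c 26 2d 79 3b 66 83
[4] 0x03->0x23 len=7 : 74 2e 73 78 53 12 db
[5] 0x0f->0x22 len=4 : 79 3b 66 83
query mem[0x07]=0x53, mem[0x06]=0x78, mem[0x1a]=0x2d, mem[0x0a]=0x7c, mem[0x24]=0x66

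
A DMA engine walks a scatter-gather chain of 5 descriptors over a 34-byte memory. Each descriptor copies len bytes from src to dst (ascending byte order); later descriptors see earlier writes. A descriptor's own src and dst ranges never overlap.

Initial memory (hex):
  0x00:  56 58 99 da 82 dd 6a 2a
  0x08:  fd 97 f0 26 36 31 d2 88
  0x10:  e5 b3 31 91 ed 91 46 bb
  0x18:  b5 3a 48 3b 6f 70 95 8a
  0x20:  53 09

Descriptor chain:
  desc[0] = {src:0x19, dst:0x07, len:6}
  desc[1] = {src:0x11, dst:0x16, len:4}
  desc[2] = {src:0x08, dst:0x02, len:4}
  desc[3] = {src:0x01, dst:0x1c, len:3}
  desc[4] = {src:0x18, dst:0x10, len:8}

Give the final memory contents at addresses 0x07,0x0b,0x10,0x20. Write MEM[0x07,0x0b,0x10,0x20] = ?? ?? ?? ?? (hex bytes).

MEM[0x07,0x0b,0x10,0x20] = 3a 70 91 53

#0 dst[0x07+6] := {0x3a,0x48,0x3b,0x6f,0x70,0x95}
#1 dst[0x16+4] := {0xb3,0x31,0x91,0xed}
#2 dst[0x02+4] := {0x48,0x3b,0x6f,0x70}
#3 dst[0x1c+3] := {0x58,0x48,0x3b}
#4 dst[0x10+8] := {0x91,0xed,0x48,0x3b,0x58,0x48,0x3b,0x8a}
query mem[0x07]=0x3a, mem[0x0b]=0x70, mem[0x10]=0x91, mem[0x20]=0x53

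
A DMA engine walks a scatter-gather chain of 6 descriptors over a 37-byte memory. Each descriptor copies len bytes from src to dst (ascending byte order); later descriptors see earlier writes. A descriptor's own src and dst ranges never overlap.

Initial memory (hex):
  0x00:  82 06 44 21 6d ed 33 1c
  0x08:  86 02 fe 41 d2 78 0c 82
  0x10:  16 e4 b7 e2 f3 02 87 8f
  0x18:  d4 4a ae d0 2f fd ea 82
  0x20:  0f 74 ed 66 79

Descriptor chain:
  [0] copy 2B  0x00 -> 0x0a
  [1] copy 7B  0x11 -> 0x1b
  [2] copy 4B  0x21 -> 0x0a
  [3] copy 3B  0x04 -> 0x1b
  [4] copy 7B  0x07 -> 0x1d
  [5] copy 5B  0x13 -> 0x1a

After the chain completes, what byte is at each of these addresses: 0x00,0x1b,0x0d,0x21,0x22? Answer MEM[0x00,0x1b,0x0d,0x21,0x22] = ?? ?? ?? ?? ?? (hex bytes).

MEM[0x00,0x1b,0x0d,0x21,0x22] = 82 f3 79 ed 66

[0] 0x00->0x0a len=2 : 82 06
[1] 0x11->0x1b len=7 : e4 b7 e2 f3 02 87 8f
[2] 0x21->0x0a len=4 : 8f ed 66 79
[3] 0x04->0x1b len=3 : 6d ed 33
[4] 0x07->0x1d len=7 : 1c 86 02 8f ed 66 79
[5] 0x13->0x1a len=5 : e2 f3 02 87 8f
query mem[0x00]=0x82, mem[0x1b]=0xf3, mem[0x0d]=0x79, mem[0x21]=0xed, mem[0x22]=0x66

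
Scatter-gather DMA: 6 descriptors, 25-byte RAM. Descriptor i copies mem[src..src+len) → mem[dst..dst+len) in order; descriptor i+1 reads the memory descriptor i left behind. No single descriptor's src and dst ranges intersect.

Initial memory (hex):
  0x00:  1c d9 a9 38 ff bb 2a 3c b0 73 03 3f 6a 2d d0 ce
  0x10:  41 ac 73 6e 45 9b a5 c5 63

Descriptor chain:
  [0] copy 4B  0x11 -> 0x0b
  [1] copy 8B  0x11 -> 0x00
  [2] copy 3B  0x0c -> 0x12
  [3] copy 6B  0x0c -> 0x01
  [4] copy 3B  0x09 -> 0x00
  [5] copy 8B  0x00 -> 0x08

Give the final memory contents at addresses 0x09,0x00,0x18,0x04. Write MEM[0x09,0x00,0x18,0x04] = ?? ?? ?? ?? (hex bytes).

  after D0: wrote 4B at 0x0b = ac736e45
  after D1: wrote 8B at 0x00 = ac736e459ba5c563
  after D2: wrote 3B at 0x12 = 736e45
  after D3: wrote 6B at 0x01 = 736e45ce41ac
  after D4: wrote 3B at 0x00 = 7303ac
  after D5: wrote 8B at 0x08 = 7303ac45ce41ac63
query mem[0x09]=0x03, mem[0x00]=0x73, mem[0x18]=0x63, mem[0x04]=0xce

MEM[0x09,0x00,0x18,0x04] = 03 73 63 ce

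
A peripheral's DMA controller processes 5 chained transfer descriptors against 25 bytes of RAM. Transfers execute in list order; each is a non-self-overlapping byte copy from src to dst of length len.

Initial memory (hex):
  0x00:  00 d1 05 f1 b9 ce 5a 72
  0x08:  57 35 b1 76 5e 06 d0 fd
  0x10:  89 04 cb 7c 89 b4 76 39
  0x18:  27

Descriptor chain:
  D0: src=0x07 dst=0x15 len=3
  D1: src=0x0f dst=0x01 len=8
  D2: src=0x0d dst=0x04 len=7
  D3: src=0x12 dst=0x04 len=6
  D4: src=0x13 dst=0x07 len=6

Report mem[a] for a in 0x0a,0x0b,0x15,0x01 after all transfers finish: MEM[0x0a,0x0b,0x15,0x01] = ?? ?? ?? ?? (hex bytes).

  after D0: wrote 3B at 0x15 = 725735
  after D1: wrote 8B at 0x01 = fd8904cb7c897257
  after D2: wrote 7B at 0x04 = 06d0fd8904cb7c
  after D3: wrote 6B at 0x04 = cb7c89725735
  after D4: wrote 6B at 0x07 = 7c8972573527
query mem[0x0a]=0x57, mem[0x0b]=0x35, mem[0x15]=0x72, mem[0x01]=0xfd

MEM[0x0a,0x0b,0x15,0x01] = 57 35 72 fd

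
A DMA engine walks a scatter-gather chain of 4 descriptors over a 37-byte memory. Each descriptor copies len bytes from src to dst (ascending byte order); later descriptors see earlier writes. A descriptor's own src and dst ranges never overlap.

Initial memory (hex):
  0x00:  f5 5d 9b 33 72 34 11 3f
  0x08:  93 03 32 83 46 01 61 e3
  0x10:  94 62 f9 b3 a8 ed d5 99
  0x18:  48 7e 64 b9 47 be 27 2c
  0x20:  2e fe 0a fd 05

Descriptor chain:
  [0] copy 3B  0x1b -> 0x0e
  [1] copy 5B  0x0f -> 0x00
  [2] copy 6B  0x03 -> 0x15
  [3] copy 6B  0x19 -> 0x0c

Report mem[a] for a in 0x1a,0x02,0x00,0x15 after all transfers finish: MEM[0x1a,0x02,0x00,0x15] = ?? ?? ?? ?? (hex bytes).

MEM[0x1a,0x02,0x00,0x15] = 93 62 47 f9

#0 dst[0x0e+3] := {0xb9,0x47,0xbe}
#1 dst[0x00+5] := {0x47,0xbe,0x62,0xf9,0xb3}
#2 dst[0x15+6] := {0xf9,0xb3,0x34,0x11,0x3f,0x93}
#3 dst[0x0c+6] := {0x3f,0x93,0xb9,0x47,0xbe,0x27}
query mem[0x1a]=0x93, mem[0x02]=0x62, mem[0x00]=0x47, mem[0x15]=0xf9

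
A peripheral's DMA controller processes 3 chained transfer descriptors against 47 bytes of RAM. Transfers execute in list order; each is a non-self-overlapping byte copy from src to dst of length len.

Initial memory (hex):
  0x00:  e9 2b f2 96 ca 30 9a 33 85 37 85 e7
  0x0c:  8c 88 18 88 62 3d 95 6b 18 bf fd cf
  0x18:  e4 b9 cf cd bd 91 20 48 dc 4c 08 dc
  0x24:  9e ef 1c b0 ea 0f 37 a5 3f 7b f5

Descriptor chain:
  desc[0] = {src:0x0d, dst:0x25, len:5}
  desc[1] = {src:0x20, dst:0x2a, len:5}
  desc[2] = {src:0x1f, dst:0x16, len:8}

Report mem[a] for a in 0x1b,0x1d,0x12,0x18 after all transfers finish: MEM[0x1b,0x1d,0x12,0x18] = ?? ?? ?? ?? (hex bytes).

  after D0: wrote 5B at 0x25 = 881888623d
  after D1: wrote 5B at 0x2a = dc4c08dc9e
  after D2: wrote 8B at 0x16 = 48dc4c08dc9e8818
query mem[0x1b]=0x9e, mem[0x1d]=0x18, mem[0x12]=0x95, mem[0x18]=0x4c

MEM[0x1b,0x1d,0x12,0x18] = 9e 18 95 4c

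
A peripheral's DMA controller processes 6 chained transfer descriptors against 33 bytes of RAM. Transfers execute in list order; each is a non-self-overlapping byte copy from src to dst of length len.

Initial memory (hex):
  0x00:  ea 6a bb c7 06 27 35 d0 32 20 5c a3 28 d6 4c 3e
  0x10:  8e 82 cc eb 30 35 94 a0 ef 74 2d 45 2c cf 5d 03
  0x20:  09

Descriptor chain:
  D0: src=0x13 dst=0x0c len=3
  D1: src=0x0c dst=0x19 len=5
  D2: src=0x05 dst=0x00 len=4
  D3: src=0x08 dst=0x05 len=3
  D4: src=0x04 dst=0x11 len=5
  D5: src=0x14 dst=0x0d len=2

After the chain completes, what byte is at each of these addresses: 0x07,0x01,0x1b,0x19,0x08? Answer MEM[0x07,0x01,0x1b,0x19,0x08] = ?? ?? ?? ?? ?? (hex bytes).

MEM[0x07,0x01,0x1b,0x19,0x08] = 5c 35 35 eb 32

[0] 0x13->0x0c len=3 : eb 30 35
[1] 0x0c->0x19 len=5 : eb 30 35 3e 8e
[2] 0x05->0x00 len=4 : 27 35 d0 32
[3] 0x08->0x05 len=3 : 32 20 5c
[4] 0x04->0x11 len=5 : 06 32 20 5c 32
[5] 0x14->0x0d len=2 : 5c 32
query mem[0x07]=0x5c, mem[0x01]=0x35, mem[0x1b]=0x35, mem[0x19]=0xeb, mem[0x08]=0x32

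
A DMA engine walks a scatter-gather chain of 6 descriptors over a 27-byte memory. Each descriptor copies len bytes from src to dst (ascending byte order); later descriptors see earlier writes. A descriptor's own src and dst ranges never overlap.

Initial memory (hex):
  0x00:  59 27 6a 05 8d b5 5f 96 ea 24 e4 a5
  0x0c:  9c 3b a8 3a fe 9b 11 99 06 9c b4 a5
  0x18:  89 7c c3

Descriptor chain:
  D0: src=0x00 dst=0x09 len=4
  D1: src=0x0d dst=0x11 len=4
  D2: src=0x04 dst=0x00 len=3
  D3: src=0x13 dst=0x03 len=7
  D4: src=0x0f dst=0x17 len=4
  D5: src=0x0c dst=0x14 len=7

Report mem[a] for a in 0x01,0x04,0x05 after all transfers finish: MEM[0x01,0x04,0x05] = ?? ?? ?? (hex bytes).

  after D0: wrote 4B at 0x09 = 59276a05
  after D1: wrote 4B at 0x11 = 3ba83afe
  after D2: wrote 3B at 0x00 = 8db55f
  after D3: wrote 7B at 0x03 = 3afe9cb4a5897c
  after D4: wrote 4B at 0x17 = 3afe3ba8
  after D5: wrote 7B at 0x14 = 053ba83afe3ba8
query mem[0x01]=0xb5, mem[0x04]=0xfe, mem[0x05]=0x9c

MEM[0x01,0x04,0x05] = b5 fe 9c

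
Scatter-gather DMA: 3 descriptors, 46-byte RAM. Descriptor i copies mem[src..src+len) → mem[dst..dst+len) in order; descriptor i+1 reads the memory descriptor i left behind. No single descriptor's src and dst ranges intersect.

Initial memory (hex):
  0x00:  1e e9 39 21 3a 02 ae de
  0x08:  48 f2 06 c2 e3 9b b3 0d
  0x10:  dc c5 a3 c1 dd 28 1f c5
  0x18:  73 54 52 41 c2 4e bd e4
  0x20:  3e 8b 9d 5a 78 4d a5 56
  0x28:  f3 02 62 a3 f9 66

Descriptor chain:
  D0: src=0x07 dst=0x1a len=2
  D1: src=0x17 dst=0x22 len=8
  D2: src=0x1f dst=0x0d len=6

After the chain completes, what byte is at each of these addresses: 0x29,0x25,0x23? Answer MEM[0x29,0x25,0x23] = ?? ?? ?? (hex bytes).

MEM[0x29,0x25,0x23] = bd de 73

[0] 0x07->0x1a len=2 : de 48
[1] 0x17->0x22 len=8 : c5 73 54 de 48 c2 4e bd
[2] 0x1f->0x0d len=6 : e4 3e 8b c5 73 54
query mem[0x29]=0xbd, mem[0x25]=0xde, mem[0x23]=0x73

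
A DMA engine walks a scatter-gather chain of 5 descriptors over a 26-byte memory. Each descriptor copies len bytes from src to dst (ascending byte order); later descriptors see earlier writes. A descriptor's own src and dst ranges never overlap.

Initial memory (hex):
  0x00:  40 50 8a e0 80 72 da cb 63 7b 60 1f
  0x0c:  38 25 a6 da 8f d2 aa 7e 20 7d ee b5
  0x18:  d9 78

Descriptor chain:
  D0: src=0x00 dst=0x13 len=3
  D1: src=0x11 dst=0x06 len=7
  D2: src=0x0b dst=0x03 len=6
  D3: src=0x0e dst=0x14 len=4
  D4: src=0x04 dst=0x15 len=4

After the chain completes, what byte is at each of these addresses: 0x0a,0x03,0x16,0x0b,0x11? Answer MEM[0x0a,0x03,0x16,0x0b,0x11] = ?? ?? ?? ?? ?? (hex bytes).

MEM[0x0a,0x03,0x16,0x0b,0x11] = 8a ee 25 ee d2

D0: mem[0x13..0x15] <- [40 50 8a]
D1: mem[0x06..0x0c] <- [d2 aa 40 50 8a ee b5]
D2: mem[0x03..0x08] <- [ee b5 25 a6 da 8f]
D3: mem[0x14..0x17] <- [a6 da 8f d2]
D4: mem[0x15..0x18] <- [b5 25 a6 da]
query mem[0x0a]=0x8a, mem[0x03]=0xee, mem[0x16]=0x25, mem[0x0b]=0xee, mem[0x11]=0xd2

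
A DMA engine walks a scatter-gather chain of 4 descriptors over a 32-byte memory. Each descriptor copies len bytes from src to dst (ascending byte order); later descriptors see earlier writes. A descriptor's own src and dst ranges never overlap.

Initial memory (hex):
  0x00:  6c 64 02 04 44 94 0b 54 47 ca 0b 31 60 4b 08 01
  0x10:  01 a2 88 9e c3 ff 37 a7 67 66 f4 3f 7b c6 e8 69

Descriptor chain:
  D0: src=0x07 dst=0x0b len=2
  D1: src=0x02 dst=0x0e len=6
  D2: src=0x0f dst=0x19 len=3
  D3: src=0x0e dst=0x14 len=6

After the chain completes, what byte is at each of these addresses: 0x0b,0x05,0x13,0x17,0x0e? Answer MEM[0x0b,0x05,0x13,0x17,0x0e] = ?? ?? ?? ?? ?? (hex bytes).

[0] 0x07->0x0b len=2 : 54 47
[1] 0x02->0x0e len=6 : 02 04 44 94 0b 54
[2] 0x0f->0x19 len=3 : 04 44 94
[3] 0x0e->0x14 len=6 : 02 04 44 94 0b 54
query mem[0x0b]=0x54, mem[0x05]=0x94, mem[0x13]=0x54, mem[0x17]=0x94, mem[0x0e]=0x02

MEM[0x0b,0x05,0x13,0x17,0x0e] = 54 94 54 94 02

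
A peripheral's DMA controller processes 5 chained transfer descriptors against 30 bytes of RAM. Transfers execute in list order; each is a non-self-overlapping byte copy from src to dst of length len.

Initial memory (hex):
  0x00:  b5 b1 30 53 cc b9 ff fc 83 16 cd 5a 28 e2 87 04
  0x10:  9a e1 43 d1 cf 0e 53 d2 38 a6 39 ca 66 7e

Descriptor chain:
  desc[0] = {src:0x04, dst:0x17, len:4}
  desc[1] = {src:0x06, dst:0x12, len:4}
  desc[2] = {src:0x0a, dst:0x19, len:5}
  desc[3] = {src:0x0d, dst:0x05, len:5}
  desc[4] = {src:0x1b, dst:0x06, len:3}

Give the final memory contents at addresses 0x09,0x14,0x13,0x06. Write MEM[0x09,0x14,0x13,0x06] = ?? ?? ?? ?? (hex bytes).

MEM[0x09,0x14,0x13,0x06] = e1 83 fc 28

#0 dst[0x17+4] := {0xcc,0xb9,0xff,0xfc}
#1 dst[0x12+4] := {0xff,0xfc,0x83,0x16}
#2 dst[0x19+5] := {0xcd,0x5a,0x28,0xe2,0x87}
#3 dst[0x05+5] := {0xe2,0x87,0x04,0x9a,0xe1}
#4 dst[0x06+3] := {0x28,0xe2,0x87}
query mem[0x09]=0xe1, mem[0x14]=0x83, mem[0x13]=0xfc, mem[0x06]=0x28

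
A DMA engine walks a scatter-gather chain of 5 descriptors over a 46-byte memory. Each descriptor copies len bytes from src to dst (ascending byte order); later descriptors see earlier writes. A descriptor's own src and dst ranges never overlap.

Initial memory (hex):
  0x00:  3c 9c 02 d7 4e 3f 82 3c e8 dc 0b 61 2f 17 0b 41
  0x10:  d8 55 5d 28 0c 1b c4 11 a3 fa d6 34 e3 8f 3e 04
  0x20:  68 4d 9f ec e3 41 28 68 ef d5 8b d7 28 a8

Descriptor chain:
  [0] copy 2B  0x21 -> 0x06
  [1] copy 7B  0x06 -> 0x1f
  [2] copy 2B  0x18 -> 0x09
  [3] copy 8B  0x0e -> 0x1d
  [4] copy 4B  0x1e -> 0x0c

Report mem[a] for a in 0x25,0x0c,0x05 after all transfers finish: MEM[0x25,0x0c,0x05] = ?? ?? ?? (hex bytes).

MEM[0x25,0x0c,0x05] = 2f 41 3f

  after D0: wrote 2B at 0x06 = 4d9f
  after D1: wrote 7B at 0x1f = 4d9fe8dc0b612f
  after D2: wrote 2B at 0x09 = a3fa
  after D3: wrote 8B at 0x1d = 0b41d8555d280c1b
  after D4: wrote 4B at 0x0c = 41d8555d
query mem[0x25]=0x2f, mem[0x0c]=0x41, mem[0x05]=0x3f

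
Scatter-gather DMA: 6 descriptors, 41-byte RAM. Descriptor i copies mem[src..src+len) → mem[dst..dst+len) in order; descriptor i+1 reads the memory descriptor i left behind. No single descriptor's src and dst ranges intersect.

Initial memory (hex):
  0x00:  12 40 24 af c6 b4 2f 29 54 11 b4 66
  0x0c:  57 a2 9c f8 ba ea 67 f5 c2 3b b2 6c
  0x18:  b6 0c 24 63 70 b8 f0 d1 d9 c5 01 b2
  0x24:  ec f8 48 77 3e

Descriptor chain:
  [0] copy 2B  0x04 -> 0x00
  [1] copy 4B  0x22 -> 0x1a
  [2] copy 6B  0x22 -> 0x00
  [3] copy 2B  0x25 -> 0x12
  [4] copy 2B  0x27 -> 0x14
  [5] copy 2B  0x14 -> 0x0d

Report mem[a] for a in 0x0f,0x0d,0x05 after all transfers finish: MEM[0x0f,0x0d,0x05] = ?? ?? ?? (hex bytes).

MEM[0x0f,0x0d,0x05] = f8 77 77

[0] 0x04->0x00 len=2 : c6 b4
[1] 0x22->0x1a len=4 : 01 b2 ec f8
[2] 0x22->0x00 len=6 : 01 b2 ec f8 48 77
[3] 0x25->0x12 len=2 : f8 48
[4] 0x27->0x14 len=2 : 77 3e
[5] 0x14->0x0d len=2 : 77 3e
query mem[0x0f]=0xf8, mem[0x0d]=0x77, mem[0x05]=0x77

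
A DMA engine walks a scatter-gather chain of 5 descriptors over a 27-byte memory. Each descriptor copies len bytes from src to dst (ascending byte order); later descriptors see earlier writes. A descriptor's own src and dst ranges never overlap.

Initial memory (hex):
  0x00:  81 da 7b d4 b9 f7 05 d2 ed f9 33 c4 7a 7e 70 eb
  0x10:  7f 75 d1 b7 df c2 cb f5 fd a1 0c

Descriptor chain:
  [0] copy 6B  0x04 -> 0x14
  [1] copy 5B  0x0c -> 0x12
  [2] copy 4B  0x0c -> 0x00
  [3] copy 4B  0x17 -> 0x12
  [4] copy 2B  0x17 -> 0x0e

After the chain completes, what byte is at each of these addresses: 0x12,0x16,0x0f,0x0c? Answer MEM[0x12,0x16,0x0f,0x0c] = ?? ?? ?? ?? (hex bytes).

MEM[0x12,0x16,0x0f,0x0c] = d2 7f ed 7a

#0 dst[0x14+6] := {0xb9,0xf7,0x05,0xd2,0xed,0xf9}
#1 dst[0x12+5] := {0x7a,0x7e,0x70,0xeb,0x7f}
#2 dst[0x00+4] := {0x7a,0x7e,0x70,0xeb}
#3 dst[0x12+4] := {0xd2,0xed,0xf9,0x0c}
#4 dst[0x0e+2] := {0xd2,0xed}
query mem[0x12]=0xd2, mem[0x16]=0x7f, mem[0x0f]=0xed, mem[0x0c]=0x7a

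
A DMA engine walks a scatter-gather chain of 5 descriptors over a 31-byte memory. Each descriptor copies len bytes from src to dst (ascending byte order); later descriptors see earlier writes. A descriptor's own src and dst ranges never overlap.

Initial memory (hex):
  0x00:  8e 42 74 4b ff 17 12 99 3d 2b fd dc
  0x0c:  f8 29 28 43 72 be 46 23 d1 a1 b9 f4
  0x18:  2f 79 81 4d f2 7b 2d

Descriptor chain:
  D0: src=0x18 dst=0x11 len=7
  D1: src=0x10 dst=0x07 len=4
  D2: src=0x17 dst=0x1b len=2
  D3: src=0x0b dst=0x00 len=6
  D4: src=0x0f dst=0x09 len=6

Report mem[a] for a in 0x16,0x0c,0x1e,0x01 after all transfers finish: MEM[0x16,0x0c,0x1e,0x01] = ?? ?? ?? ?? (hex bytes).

MEM[0x16,0x0c,0x1e,0x01] = 7b 79 2d f8

D0: mem[0x11..0x17] <- [2f 79 81 4d f2 7b 2d]
D1: mem[0x07..0x0a] <- [72 2f 79 81]
D2: mem[0x1b..0x1c] <- [2d 2f]
D3: mem[0x00..0x05] <- [dc f8 29 28 43 72]
D4: mem[0x09..0x0e] <- [43 72 2f 79 81 4d]
query mem[0x16]=0x7b, mem[0x0c]=0x79, mem[0x1e]=0x2d, mem[0x01]=0xf8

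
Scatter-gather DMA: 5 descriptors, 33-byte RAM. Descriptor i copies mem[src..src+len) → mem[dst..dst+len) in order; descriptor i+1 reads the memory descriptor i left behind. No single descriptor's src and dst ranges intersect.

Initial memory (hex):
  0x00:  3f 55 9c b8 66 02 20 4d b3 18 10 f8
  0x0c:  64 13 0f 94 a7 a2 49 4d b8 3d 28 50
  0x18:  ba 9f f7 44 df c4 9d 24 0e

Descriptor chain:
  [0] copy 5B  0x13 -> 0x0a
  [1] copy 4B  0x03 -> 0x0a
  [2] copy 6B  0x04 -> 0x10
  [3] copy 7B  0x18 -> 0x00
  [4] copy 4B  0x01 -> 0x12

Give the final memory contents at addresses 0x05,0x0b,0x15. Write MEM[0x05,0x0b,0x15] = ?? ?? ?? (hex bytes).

  after D0: wrote 5B at 0x0a = 4db83d2850
  after D1: wrote 4B at 0x0a = b8660220
  after D2: wrote 6B at 0x10 = 6602204db318
  after D3: wrote 7B at 0x00 = ba9ff744dfc49d
  after D4: wrote 4B at 0x12 = 9ff744df
query mem[0x05]=0xc4, mem[0x0b]=0x66, mem[0x15]=0xdf

MEM[0x05,0x0b,0x15] = c4 66 df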